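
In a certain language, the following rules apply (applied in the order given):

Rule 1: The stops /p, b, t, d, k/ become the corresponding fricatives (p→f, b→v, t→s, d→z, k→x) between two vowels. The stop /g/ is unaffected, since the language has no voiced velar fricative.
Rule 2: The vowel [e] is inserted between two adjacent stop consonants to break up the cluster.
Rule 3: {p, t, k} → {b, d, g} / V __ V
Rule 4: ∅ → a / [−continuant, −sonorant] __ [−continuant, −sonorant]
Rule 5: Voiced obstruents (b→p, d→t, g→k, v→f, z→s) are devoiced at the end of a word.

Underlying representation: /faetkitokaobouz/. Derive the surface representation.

faedegisoxaovous

Rule 1 (intervocalic spirantization): /t/ is a stop between vowels /i/ and /o/, so it spirantizes to the fricative [s]. /k/ is a stop between vowels /o/ and /a/, so it spirantizes to the fricative [x]. /b/ is a stop between vowels /o/ and /o/, so it spirantizes to the fricative [v]. /faetkitokaobouz/ → faetkisoxaovouz.
Rule 2 (stop-cluster e-epenthesis): /t/ and /k/ form a stop–stop cluster, so [e] is inserted between them. /faetkisoxaovouz/ → faetekisoxaovouz.
Rule 3 (intervocalic voicing): /t/ is a voiceless stop between vowels /e/ and /e/, so it voices to [d]. /k/ is a voiceless stop between vowels /e/ and /i/, so it voices to [g]. /faetekisoxaovouz/ → faedegisoxaovouz.
Rule 4 (stop-cluster a-epenthesis): no segment meets the environment; /faedegisoxaovouz/ is unchanged.
Rule 5 (final devoicing): /z/ is a voiced obstruent in word-final position, so it devoices to [s]. /faedegisoxaovouz/ → faedegisoxaovous.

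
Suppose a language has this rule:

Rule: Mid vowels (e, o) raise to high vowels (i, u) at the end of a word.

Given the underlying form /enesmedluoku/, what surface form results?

enesmedluoku

No segment of /enesmedluoku/ meets the structural description of the rule, so the form surfaces unchanged.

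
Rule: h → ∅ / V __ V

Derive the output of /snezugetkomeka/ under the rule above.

No segment of /snezugetkomeka/ meets the structural description of the rule, so the form surfaces unchanged.

snezugetkomeka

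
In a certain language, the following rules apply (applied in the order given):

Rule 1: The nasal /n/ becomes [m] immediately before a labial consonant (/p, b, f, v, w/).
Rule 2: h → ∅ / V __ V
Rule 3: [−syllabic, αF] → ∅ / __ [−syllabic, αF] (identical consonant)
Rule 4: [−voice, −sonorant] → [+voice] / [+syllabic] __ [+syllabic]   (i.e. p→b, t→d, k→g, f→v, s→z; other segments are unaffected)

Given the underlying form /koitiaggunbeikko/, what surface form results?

Rule 1 (nasal place assimilation): /n/ precedes the labial consonant /b/, so it assimilates in place to [m]. /koitiaggunbeikko/ → koitiaggumbeikko.
Rule 2 (intervocalic h-deletion): no segment meets the environment; /koitiaggumbeikko/ is unchanged.
Rule 3 (degemination): /gg/ is a geminate; the first /g/ deletes. /kk/ is a geminate; the first /k/ deletes. /koitiaggumbeikko/ → koitiagumbeiko.
Rule 4 (intervocalic voicing): /t/ is a voiceless obstruent between vowels /i/ and /i/, so it voices to [d]. /k/ is a voiceless obstruent between vowels /i/ and /o/, so it voices to [g]. /koitiagumbeiko/ → koidiagumbeigo.

koidiagumbeigo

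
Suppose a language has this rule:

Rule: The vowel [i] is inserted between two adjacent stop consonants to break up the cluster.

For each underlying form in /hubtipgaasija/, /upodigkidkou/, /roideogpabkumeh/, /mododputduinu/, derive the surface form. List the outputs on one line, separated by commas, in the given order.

/hubtipgaasija/: /b/ and /t/ form a stop–stop cluster, so [i] is inserted between them. /p/ and /g/ form a stop–stop cluster, so [i] is inserted between them. → [hubitipigaasija].
/upodigkidkou/: /g/ and /k/ form a stop–stop cluster, so [i] is inserted between them. /d/ and /k/ form a stop–stop cluster, so [i] is inserted between them. → [upodigikidikou].
/roideogpabkumeh/: /g/ and /p/ form a stop–stop cluster, so [i] is inserted between them. /b/ and /k/ form a stop–stop cluster, so [i] is inserted between them. → [roideogipabikumeh].
/mododputduinu/: /d/ and /p/ form a stop–stop cluster, so [i] is inserted between them. /t/ and /d/ form a stop–stop cluster, so [i] is inserted between them. → [mododiputiduinu].

hubitipigaasija, upodigikidikou, roideogipabikumeh, mododiputiduinu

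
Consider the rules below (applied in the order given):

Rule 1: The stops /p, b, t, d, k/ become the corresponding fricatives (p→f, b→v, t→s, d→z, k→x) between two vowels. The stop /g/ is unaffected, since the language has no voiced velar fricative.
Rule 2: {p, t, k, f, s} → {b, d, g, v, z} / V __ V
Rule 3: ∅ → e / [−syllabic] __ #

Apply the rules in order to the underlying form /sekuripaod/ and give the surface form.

Rule 1 (intervocalic spirantization): /k/ is a stop between vowels /e/ and /u/, so it spirantizes to the fricative [x]. /p/ is a stop between vowels /i/ and /a/, so it spirantizes to the fricative [f]. /sekuripaod/ → sexurifaod.
Rule 2 (intervocalic voicing): /f/ is a voiceless obstruent between vowels /i/ and /a/, so it voices to [v]. /sexurifaod/ → sexurivaod.
Rule 3 (final e-epenthesis): the form ends in the consonant /d/, so [e] is inserted word-finally. /sexurivaod/ → sexurivaode.

sexurivaode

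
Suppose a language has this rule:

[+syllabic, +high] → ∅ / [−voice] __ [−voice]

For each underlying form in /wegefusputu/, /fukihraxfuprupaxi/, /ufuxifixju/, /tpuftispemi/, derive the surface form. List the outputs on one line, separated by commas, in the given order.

/wegefusputu/: /u/ is a high vowel flanked by voiceless consonants /f/ and /s/, so it deletes. /u/ is a high vowel flanked by voiceless consonants /p/ and /t/, so it deletes. → [wegefsptu].
/fukihraxfuprupaxi/: /u/ is a high vowel flanked by voiceless consonants /f/ and /k/, so it deletes. /i/ is a high vowel flanked by voiceless consonants /k/ and /h/, so it deletes. /u/ is a high vowel flanked by voiceless consonants /f/ and /p/, so it deletes. → [fkhraxfprupaxi].
/ufuxifixju/: /u/ is a high vowel flanked by voiceless consonants /f/ and /x/, so it deletes. /i/ is a high vowel flanked by voiceless consonants /x/ and /f/, so it deletes. /i/ is a high vowel flanked by voiceless consonants /f/ and /x/, so it deletes. → [ufxfxju].
/tpuftispemi/: /u/ is a high vowel flanked by voiceless consonants /p/ and /f/, so it deletes. /i/ is a high vowel flanked by voiceless consonants /t/ and /s/, so it deletes. → [tpftspemi].

wegefsptu, fkhraxfprupaxi, ufxfxju, tpftspemi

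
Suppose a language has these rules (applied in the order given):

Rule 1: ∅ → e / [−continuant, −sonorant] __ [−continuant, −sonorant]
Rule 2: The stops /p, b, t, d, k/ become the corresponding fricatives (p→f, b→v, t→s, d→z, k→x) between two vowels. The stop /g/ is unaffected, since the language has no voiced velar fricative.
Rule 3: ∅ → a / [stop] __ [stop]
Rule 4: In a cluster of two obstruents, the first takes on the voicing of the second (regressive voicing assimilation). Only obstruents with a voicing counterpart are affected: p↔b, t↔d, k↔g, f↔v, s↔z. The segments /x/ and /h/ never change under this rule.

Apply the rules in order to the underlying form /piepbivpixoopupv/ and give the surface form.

Rule 1 (stop-cluster e-epenthesis): /p/ and /b/ form a stop–stop cluster, so [e] is inserted between them. /piepbivpixoopupv/ → piepebivpixoopupv.
Rule 2 (intervocalic spirantization): /p/ is a stop between vowels /e/ and /e/, so it spirantizes to the fricative [f]. /b/ is a stop between vowels /e/ and /i/, so it spirantizes to the fricative [v]. /p/ is a stop between vowels /o/ and /u/, so it spirantizes to the fricative [f]. /piepebivpixoopupv/ → piefevivpixoofupv.
Rule 3 (stop-cluster a-epenthesis): no segment meets the environment; /piefevivpixoofupv/ is unchanged.
Rule 4 (regressive voicing assimilation): /v/ precedes the voiceless obstruent /p/, so it devoices to [f] by assimilation. /p/ precedes the voiced obstruent /v/, so it voices to [b] by assimilation. /piefevivpixoofupv/ → piefevifpixoofubv.

piefevifpixoofubv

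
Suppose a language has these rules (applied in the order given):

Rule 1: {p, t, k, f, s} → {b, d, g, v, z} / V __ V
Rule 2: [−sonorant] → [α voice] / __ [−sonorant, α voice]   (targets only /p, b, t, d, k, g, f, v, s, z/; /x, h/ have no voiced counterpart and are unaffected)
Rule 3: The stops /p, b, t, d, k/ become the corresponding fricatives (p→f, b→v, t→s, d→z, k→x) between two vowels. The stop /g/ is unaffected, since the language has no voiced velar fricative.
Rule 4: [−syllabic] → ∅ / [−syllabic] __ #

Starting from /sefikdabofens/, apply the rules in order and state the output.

Rule 1 (intervocalic voicing): /f/ is a voiceless obstruent between vowels /e/ and /i/, so it voices to [v]. /f/ is a voiceless obstruent between vowels /o/ and /e/, so it voices to [v]. /sefikdabofens/ → sevikdabovens.
Rule 2 (regressive voicing assimilation): /k/ precedes the voiced obstruent /d/, so it voices to [g] by assimilation. /sevikdabovens/ → sevigdabovens.
Rule 3 (intervocalic spirantization): /b/ is a stop between vowels /a/ and /o/, so it spirantizes to the fricative [v]. /sevigdabovens/ → sevigdavovens.
Rule 4 (final cluster simplification): /s/ is the second consonant of a word-final cluster /ns/, so it deletes. /sevigdavovens/ → sevigdavoven.

sevigdavoven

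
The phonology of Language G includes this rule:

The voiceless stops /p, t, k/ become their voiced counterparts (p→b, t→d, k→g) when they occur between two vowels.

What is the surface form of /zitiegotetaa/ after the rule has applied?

zidiegodedaa

/t/ is a voiceless stop between vowels /i/ and /i/, so it voices to [d].
/t/ is a voiceless stop between vowels /o/ and /e/, so it voices to [d].
/t/ is a voiceless stop between vowels /e/ and /a/, so it voices to [d].
Surface form: [zidiegodedaa].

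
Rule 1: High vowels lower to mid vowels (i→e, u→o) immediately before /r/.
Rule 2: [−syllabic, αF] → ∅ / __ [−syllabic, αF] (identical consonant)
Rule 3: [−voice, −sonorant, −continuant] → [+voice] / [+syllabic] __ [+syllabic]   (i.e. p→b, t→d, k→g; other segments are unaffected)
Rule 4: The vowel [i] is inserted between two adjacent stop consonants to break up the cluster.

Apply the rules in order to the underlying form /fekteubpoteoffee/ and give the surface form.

fekiteubipodeofee

Rule 1 (pre-rhotic lowering): no segment meets the environment; /fekteubpoteoffee/ is unchanged.
Rule 2 (degemination): /ff/ is a geminate; the first /f/ deletes. /fekteubpoteoffee/ → fekteubpoteofee.
Rule 3 (intervocalic voicing): /t/ is a voiceless stop between vowels /o/ and /e/, so it voices to [d]. /fekteubpoteofee/ → fekteubpodeofee.
Rule 4 (stop-cluster i-epenthesis): /k/ and /t/ form a stop–stop cluster, so [i] is inserted between them. /b/ and /p/ form a stop–stop cluster, so [i] is inserted between them. /fekteubpodeofee/ → fekiteubipodeofee.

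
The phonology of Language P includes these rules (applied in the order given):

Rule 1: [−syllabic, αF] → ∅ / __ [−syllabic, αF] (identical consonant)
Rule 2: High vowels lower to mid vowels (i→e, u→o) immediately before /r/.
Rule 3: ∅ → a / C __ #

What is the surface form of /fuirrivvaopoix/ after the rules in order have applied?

fuerivaopoixa

Rule 1 (degemination): /rr/ is a geminate; the first /r/ deletes. /vv/ is a geminate; the first /v/ deletes. /fuirrivvaopoix/ → fuirivaopoix.
Rule 2 (pre-rhotic lowering): /i/ is a high vowel immediately before /r/, so it lowers to [e]. /fuirivaopoix/ → fuerivaopoix.
Rule 3 (final a-epenthesis): the form ends in the consonant /x/, so [a] is inserted word-finally. /fuerivaopoix/ → fuerivaopoixa.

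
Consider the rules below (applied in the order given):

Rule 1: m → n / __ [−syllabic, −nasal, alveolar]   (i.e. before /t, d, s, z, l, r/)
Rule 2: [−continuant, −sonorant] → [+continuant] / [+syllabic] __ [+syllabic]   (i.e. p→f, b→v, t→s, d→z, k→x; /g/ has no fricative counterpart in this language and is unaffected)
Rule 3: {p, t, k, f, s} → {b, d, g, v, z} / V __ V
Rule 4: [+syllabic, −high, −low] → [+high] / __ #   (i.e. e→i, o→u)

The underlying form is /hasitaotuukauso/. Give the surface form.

Rule 1 (nasal place assimilation): no segment meets the environment; /hasitaotuukauso/ is unchanged.
Rule 2 (intervocalic spirantization): /t/ is a stop between vowels /i/ and /a/, so it spirantizes to the fricative [s]. /t/ is a stop between vowels /o/ and /u/, so it spirantizes to the fricative [s]. /k/ is a stop between vowels /u/ and /a/, so it spirantizes to the fricative [x]. /hasitaotuukauso/ → hasisaosuuxauso.
Rule 3 (intervocalic voicing): /s/ is a voiceless obstruent between vowels /a/ and /i/, so it voices to [z]. /s/ is a voiceless obstruent between vowels /i/ and /a/, so it voices to [z]. /s/ is a voiceless obstruent between vowels /o/ and /u/, so it voices to [z]. /s/ is a voiceless obstruent between vowels /u/ and /o/, so it voices to [z]. /hasisaosuuxauso/ → hazizaozuuxauzo.
Rule 4 (final vowel raising): /o/ is a mid vowel in word-final position, so it raises to [u]. /hazizaozuuxauzo/ → hazizaozuuxauzu.

hazizaozuuxauzu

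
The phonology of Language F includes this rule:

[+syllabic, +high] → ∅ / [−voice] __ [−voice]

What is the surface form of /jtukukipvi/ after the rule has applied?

/u/ is a high vowel flanked by voiceless consonants /t/ and /k/, so it deletes.
/u/ is a high vowel flanked by voiceless consonants /k/ and /k/, so it deletes.
/i/ is a high vowel flanked by voiceless consonants /k/ and /p/, so it deletes.
Surface form: [jtkkpvi].

jtkkpvi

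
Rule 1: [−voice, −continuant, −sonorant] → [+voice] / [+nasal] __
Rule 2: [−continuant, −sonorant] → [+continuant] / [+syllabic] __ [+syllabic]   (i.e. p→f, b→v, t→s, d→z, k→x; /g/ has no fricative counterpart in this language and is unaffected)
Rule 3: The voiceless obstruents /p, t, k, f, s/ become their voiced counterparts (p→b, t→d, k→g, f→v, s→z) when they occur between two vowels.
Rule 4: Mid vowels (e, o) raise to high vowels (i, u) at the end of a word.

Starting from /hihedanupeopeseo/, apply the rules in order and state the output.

Rule 1 (post-nasal voicing): no segment meets the environment; /hihedanupeopeseo/ is unchanged.
Rule 2 (intervocalic spirantization): /d/ is a stop between vowels /e/ and /a/, so it spirantizes to the fricative [z]. /p/ is a stop between vowels /u/ and /e/, so it spirantizes to the fricative [f]. /p/ is a stop between vowels /o/ and /e/, so it spirantizes to the fricative [f]. /hihedanupeopeseo/ → hihezanufeofeseo.
Rule 3 (intervocalic voicing): /f/ is a voiceless obstruent between vowels /u/ and /e/, so it voices to [v]. /f/ is a voiceless obstruent between vowels /o/ and /e/, so it voices to [v]. /s/ is a voiceless obstruent between vowels /e/ and /e/, so it voices to [z]. /hihezanufeofeseo/ → hihezanuveovezeo.
Rule 4 (final vowel raising): /o/ is a mid vowel in word-final position, so it raises to [u]. /hihezanuveovezeo/ → hihezanuveovezeu.

hihezanuveovezeu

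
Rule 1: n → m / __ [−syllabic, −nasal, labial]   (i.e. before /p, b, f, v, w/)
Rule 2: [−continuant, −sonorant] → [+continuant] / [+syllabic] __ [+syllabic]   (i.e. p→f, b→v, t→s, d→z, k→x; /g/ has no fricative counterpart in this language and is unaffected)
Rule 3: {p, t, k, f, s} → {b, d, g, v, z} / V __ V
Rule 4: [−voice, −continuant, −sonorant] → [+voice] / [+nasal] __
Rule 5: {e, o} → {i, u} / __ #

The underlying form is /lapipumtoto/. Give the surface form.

lavivumdozu

Rule 1 (nasal place assimilation): no segment meets the environment; /lapipumtoto/ is unchanged.
Rule 2 (intervocalic spirantization): /p/ is a stop between vowels /a/ and /i/, so it spirantizes to the fricative [f]. /p/ is a stop between vowels /i/ and /u/, so it spirantizes to the fricative [f]. /t/ is a stop between vowels /o/ and /o/, so it spirantizes to the fricative [s]. /lapipumtoto/ → lafifumtoso.
Rule 3 (intervocalic voicing): /f/ is a voiceless obstruent between vowels /a/ and /i/, so it voices to [v]. /f/ is a voiceless obstruent between vowels /i/ and /u/, so it voices to [v]. /s/ is a voiceless obstruent between vowels /o/ and /o/, so it voices to [z]. /lafifumtoso/ → lavivumtozo.
Rule 4 (post-nasal voicing): /t/ is a voiceless stop immediately after the nasal /m/, so it voices to [d]. /lavivumtozo/ → lavivumdozo.
Rule 5 (final vowel raising): /o/ is a mid vowel in word-final position, so it raises to [u]. /lavivumdozo/ → lavivumdozu.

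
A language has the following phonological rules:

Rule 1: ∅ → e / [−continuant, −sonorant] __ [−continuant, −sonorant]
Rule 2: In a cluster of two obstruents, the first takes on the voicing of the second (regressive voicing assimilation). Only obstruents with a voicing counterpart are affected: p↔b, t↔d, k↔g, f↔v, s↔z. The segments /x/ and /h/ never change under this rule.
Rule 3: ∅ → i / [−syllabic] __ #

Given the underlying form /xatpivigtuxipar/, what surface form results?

xatepivigetuxipari

Rule 1 (stop-cluster e-epenthesis): /t/ and /p/ form a stop–stop cluster, so [e] is inserted between them. /g/ and /t/ form a stop–stop cluster, so [e] is inserted between them. /xatpivigtuxipar/ → xatepivigetuxipar.
Rule 2 (regressive voicing assimilation): no segment meets the environment; /xatepivigetuxipar/ is unchanged.
Rule 3 (final i-epenthesis): the form ends in the consonant /r/, so [i] is inserted word-finally. /xatepivigetuxipar/ → xatepivigetuxipari.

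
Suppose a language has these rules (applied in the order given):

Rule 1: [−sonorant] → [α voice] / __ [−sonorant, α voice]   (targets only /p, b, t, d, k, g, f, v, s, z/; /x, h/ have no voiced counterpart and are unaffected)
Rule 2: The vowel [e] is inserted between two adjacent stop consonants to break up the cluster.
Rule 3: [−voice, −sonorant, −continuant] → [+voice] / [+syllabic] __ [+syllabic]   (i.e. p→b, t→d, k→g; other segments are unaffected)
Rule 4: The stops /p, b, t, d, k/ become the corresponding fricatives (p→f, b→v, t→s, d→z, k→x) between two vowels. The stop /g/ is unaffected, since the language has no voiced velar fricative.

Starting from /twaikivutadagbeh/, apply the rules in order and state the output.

Rule 1 (regressive voicing assimilation): no segment meets the environment; /twaikivutadagbeh/ is unchanged.
Rule 2 (stop-cluster e-epenthesis): /g/ and /b/ form a stop–stop cluster, so [e] is inserted between them. /twaikivutadagbeh/ → twaikivutadagebeh.
Rule 3 (intervocalic voicing): /k/ is a voiceless stop between vowels /i/ and /i/, so it voices to [g]. /t/ is a voiceless stop between vowels /u/ and /a/, so it voices to [d]. /twaikivutadagebeh/ → twaigivudadagebeh.
Rule 4 (intervocalic spirantization): /d/ is a stop between vowels /u/ and /a/, so it spirantizes to the fricative [z]. /d/ is a stop between vowels /a/ and /a/, so it spirantizes to the fricative [z]. /b/ is a stop between vowels /e/ and /e/, so it spirantizes to the fricative [v]. /twaigivudadagebeh/ → twaigivuzazageveh.

twaigivuzazageveh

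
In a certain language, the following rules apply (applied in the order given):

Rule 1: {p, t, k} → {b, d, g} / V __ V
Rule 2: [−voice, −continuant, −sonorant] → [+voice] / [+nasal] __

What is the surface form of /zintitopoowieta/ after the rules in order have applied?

Rule 1 (intervocalic voicing): /t/ is a voiceless stop between vowels /i/ and /o/, so it voices to [d]. /p/ is a voiceless stop between vowels /o/ and /o/, so it voices to [b]. /t/ is a voiceless stop between vowels /e/ and /a/, so it voices to [d]. /zintitopoowieta/ → zintidoboowieda.
Rule 2 (post-nasal voicing): /t/ is a voiceless stop immediately after the nasal /n/, so it voices to [d]. /zintidoboowieda/ → zindidoboowieda.

zindidoboowieda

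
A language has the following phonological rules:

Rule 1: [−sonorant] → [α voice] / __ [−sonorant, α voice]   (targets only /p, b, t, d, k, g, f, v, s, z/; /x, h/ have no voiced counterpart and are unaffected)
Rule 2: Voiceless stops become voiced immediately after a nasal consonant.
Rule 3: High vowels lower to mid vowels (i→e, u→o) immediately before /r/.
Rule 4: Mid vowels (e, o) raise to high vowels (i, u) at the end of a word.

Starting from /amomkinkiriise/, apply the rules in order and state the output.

Rule 1 (regressive voicing assimilation): no segment meets the environment; /amomkinkiriise/ is unchanged.
Rule 2 (post-nasal voicing): /k/ is a voiceless stop immediately after the nasal /m/, so it voices to [g]. /k/ is a voiceless stop immediately after the nasal /n/, so it voices to [g]. /amomkinkiriise/ → amomgingiriise.
Rule 3 (pre-rhotic lowering): /i/ is a high vowel immediately before /r/, so it lowers to [e]. /amomgingiriise/ → amomgingeriise.
Rule 4 (final vowel raising): /e/ is a mid vowel in word-final position, so it raises to [i]. /amomgingeriise/ → amomgingeriisi.

amomgingeriisi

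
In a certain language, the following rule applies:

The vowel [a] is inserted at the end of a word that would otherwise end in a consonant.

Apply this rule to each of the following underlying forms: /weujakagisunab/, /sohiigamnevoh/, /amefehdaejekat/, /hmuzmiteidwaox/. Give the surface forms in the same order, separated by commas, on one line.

/weujakagisunab/: the form ends in the consonant /b/, so [a] is inserted word-finally. → [weujakagisunaba].
/sohiigamnevoh/: the form ends in the consonant /h/, so [a] is inserted word-finally. → [sohiigamnevoha].
/amefehdaejekat/: the form ends in the consonant /t/, so [a] is inserted word-finally. → [amefehdaejekata].
/hmuzmiteidwaox/: the form ends in the consonant /x/, so [a] is inserted word-finally. → [hmuzmiteidwaoxa].

weujakagisunaba, sohiigamnevoha, amefehdaejekata, hmuzmiteidwaoxa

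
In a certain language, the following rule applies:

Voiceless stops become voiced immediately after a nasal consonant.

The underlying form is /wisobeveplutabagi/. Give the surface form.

No segment of /wisobeveplutabagi/ meets the structural description of the rule, so the form surfaces unchanged.

wisobeveplutabagi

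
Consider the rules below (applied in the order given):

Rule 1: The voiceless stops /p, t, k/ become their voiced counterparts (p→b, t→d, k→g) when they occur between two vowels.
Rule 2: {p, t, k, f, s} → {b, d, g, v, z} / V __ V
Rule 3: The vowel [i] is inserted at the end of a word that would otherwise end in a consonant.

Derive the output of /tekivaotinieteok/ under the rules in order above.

Rule 1 (intervocalic voicing): /k/ is a voiceless stop between vowels /e/ and /i/, so it voices to [g]. /t/ is a voiceless stop between vowels /o/ and /i/, so it voices to [d]. /t/ is a voiceless stop between vowels /e/ and /e/, so it voices to [d]. /tekivaotinieteok/ → tegivaodiniedeok.
Rule 2 (intervocalic voicing): no segment meets the environment; /tegivaodiniedeok/ is unchanged.
Rule 3 (final i-epenthesis): the form ends in the consonant /k/, so [i] is inserted word-finally. /tegivaodiniedeok/ → tegivaodiniedeoki.

tegivaodiniedeoki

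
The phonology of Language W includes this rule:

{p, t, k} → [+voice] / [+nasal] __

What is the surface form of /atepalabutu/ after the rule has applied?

No segment of /atepalabutu/ meets the structural description of the rule, so the form surfaces unchanged.

atepalabutu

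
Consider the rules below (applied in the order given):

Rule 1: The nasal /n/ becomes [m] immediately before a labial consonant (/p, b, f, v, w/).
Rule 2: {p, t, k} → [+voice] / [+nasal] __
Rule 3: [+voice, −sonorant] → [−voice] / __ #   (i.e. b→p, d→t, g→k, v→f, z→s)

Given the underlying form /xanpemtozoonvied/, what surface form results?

xambemdozoomviet

Rule 1 (nasal place assimilation): /n/ precedes the labial consonant /p/, so it assimilates in place to [m]. /n/ precedes the labial consonant /v/, so it assimilates in place to [m]. /xanpemtozoonvied/ → xampemtozoomvied.
Rule 2 (post-nasal voicing): /p/ is a voiceless stop immediately after the nasal /m/, so it voices to [b]. /t/ is a voiceless stop immediately after the nasal /m/, so it voices to [d]. /xampemtozoomvied/ → xambemdozoomvied.
Rule 3 (final devoicing): /d/ is a voiced obstruent in word-final position, so it devoices to [t]. /xambemdozoomvied/ → xambemdozoomviet.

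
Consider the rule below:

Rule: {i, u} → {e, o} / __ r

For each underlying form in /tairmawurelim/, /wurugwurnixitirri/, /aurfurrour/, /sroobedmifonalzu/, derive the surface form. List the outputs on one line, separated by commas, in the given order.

/tairmawurelim/: /i/ is a high vowel immediately before /r/, so it lowers to [e]. /u/ is a high vowel immediately before /r/, so it lowers to [o]. → [taermaworelim].
/wurugwurnixitirri/: /u/ is a high vowel immediately before /r/, so it lowers to [o]. /u/ is a high vowel immediately before /r/, so it lowers to [o]. /i/ is a high vowel immediately before /r/, so it lowers to [e]. → [worugwornixiterri].
/aurfurrour/: /u/ is a high vowel immediately before /r/, so it lowers to [o]. /u/ is a high vowel immediately before /r/, so it lowers to [o]. /u/ is a high vowel immediately before /r/, so it lowers to [o]. → [aorforroor].
/sroobedmifonalzu/: the rule's environment is not met; surfaces unchanged as [sroobedmifonalzu].

taermaworelim, worugwornixiterri, aorforroor, sroobedmifonalzu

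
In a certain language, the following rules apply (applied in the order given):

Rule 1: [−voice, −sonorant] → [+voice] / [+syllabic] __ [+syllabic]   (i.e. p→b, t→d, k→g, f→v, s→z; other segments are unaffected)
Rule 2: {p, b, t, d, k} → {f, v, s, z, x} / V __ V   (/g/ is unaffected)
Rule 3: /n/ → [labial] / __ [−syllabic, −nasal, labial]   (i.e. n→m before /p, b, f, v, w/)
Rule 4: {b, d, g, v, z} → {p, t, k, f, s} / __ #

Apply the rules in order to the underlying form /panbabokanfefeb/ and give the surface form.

pambavogamfevep

Rule 1 (intervocalic voicing): /k/ is a voiceless obstruent between vowels /o/ and /a/, so it voices to [g]. /f/ is a voiceless obstruent between vowels /e/ and /e/, so it voices to [v]. /panbabokanfefeb/ → panbaboganfeveb.
Rule 2 (intervocalic spirantization): /b/ is a stop between vowels /a/ and /o/, so it spirantizes to the fricative [v]. /panbaboganfeveb/ → panbavoganfeveb.
Rule 3 (nasal place assimilation): /n/ precedes the labial consonant /b/, so it assimilates in place to [m]. /n/ precedes the labial consonant /f/, so it assimilates in place to [m]. /panbavoganfeveb/ → pambavogamfeveb.
Rule 4 (final devoicing): /b/ is a voiced obstruent in word-final position, so it devoices to [p]. /pambavogamfeveb/ → pambavogamfevep.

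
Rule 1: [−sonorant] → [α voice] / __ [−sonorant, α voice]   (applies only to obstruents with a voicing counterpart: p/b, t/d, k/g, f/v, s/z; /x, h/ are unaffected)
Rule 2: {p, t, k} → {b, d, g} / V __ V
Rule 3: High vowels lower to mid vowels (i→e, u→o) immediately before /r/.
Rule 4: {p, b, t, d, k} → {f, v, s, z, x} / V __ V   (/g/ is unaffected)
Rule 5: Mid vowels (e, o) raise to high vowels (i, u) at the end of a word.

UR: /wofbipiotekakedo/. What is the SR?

Rule 1 (regressive voicing assimilation): /f/ precedes the voiced obstruent /b/, so it voices to [v] by assimilation. /wofbipiotekakedo/ → wovbipiotekakedo.
Rule 2 (intervocalic voicing): /p/ is a voiceless stop between vowels /i/ and /i/, so it voices to [b]. /t/ is a voiceless stop between vowels /o/ and /e/, so it voices to [d]. /k/ is a voiceless stop between vowels /e/ and /a/, so it voices to [g]. /k/ is a voiceless stop between vowels /a/ and /e/, so it voices to [g]. /wovbipiotekakedo/ → wovbibiodegagedo.
Rule 3 (pre-rhotic lowering): no segment meets the environment; /wovbibiodegagedo/ is unchanged.
Rule 4 (intervocalic spirantization): /b/ is a stop between vowels /i/ and /i/, so it spirantizes to the fricative [v]. /d/ is a stop between vowels /o/ and /e/, so it spirantizes to the fricative [z]. /d/ is a stop between vowels /e/ and /o/, so it spirantizes to the fricative [z]. /wovbibiodegagedo/ → wovbiviozegagezo.
Rule 5 (final vowel raising): /o/ is a mid vowel in word-final position, so it raises to [u]. /wovbiviozegagezo/ → wovbiviozegagezu.

wovbiviozegagezu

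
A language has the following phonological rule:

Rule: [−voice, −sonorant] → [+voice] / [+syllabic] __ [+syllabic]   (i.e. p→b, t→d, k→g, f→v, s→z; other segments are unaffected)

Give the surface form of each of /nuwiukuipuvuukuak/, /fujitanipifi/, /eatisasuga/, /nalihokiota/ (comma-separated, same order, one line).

/nuwiukuipuvuukuak/: /k/ is a voiceless obstruent between vowels /u/ and /u/, so it voices to [g]. /p/ is a voiceless obstruent between vowels /i/ and /u/, so it voices to [b]. /k/ is a voiceless obstruent between vowels /u/ and /u/, so it voices to [g]. → [nuwiuguibuvuuguak].
/fujitanipifi/: /t/ is a voiceless obstruent between vowels /i/ and /a/, so it voices to [d]. /p/ is a voiceless obstruent between vowels /i/ and /i/, so it voices to [b]. /f/ is a voiceless obstruent between vowels /i/ and /i/, so it voices to [v]. → [fujidanibivi].
/eatisasuga/: /t/ is a voiceless obstruent between vowels /a/ and /i/, so it voices to [d]. /s/ is a voiceless obstruent between vowels /i/ and /a/, so it voices to [z]. /s/ is a voiceless obstruent between vowels /a/ and /u/, so it voices to [z]. → [eadizazuga].
/nalihokiota/: /k/ is a voiceless obstruent between vowels /o/ and /i/, so it voices to [g]. /t/ is a voiceless obstruent between vowels /o/ and /a/, so it voices to [d]. → [nalihogioda].

nuwiuguibuvuuguak, fujidanibivi, eadizazuga, nalihogioda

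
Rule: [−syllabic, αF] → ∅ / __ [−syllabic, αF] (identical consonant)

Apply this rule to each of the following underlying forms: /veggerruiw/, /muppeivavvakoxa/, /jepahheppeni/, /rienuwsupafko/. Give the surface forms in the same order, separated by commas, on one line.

vegeruiw, mupeivavakoxa, jepahepeni, rienuwsupafko

/veggerruiw/: /gg/ is a geminate; the first /g/ deletes. /rr/ is a geminate; the first /r/ deletes. → [vegeruiw].
/muppeivavvakoxa/: /pp/ is a geminate; the first /p/ deletes. /vv/ is a geminate; the first /v/ deletes. → [mupeivavakoxa].
/jepahheppeni/: /hh/ is a geminate; the first /h/ deletes. /pp/ is a geminate; the first /p/ deletes. → [jepahepeni].
/rienuwsupafko/: the rule's environment is not met; surfaces unchanged as [rienuwsupafko].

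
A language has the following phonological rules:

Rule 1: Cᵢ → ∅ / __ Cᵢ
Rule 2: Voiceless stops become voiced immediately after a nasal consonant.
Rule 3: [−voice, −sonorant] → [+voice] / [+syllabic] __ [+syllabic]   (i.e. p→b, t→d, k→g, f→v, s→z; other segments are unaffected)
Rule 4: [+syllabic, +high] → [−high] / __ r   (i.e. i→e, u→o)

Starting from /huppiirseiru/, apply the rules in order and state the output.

hubierseeru

Rule 1 (degemination): /pp/ is a geminate; the first /p/ deletes. /huppiirseiru/ → hupiirseiru.
Rule 2 (post-nasal voicing): no segment meets the environment; /hupiirseiru/ is unchanged.
Rule 3 (intervocalic voicing): /p/ is a voiceless obstruent between vowels /u/ and /i/, so it voices to [b]. /hupiirseiru/ → hubiirseiru.
Rule 4 (pre-rhotic lowering): /i/ is a high vowel immediately before /r/, so it lowers to [e]. /i/ is a high vowel immediately before /r/, so it lowers to [e]. /hubiirseiru/ → hubierseeru.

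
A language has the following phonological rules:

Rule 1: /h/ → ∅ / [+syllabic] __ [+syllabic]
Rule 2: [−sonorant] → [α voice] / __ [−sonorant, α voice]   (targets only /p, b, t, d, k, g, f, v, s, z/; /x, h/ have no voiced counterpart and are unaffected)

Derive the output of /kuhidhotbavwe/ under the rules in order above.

Rule 1 (intervocalic h-deletion): /h/ occurs between vowels /u/ and /i/, so it deletes. /kuhidhotbavwe/ → kuidhotbavwe.
Rule 2 (regressive voicing assimilation): /d/ precedes the voiceless obstruent /h/, so it devoices to [t] by assimilation. /t/ precedes the voiced obstruent /b/, so it voices to [d] by assimilation. /kuidhotbavwe/ → kuithodbavwe.

kuithodbavwe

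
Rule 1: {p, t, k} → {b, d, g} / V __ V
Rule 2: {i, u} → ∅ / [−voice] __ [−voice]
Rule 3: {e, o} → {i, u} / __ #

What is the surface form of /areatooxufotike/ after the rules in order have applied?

Rule 1 (intervocalic voicing): /t/ is a voiceless stop between vowels /a/ and /o/, so it voices to [d]. /t/ is a voiceless stop between vowels /o/ and /i/, so it voices to [d]. /k/ is a voiceless stop between vowels /i/ and /e/, so it voices to [g]. /areatooxufotike/ → areadooxufodige.
Rule 2 (high vowel syncope): /u/ is a high vowel flanked by voiceless consonants /x/ and /f/, so it deletes. /areadooxufodige/ → areadooxfodige.
Rule 3 (final vowel raising): /e/ is a mid vowel in word-final position, so it raises to [i]. /areadooxfodige/ → areadooxfodigi.

areadooxfodigi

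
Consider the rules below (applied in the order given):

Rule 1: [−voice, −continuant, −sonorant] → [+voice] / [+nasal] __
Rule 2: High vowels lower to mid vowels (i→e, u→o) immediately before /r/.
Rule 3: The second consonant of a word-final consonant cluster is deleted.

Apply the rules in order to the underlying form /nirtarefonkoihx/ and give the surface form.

Rule 1 (post-nasal voicing): /k/ is a voiceless stop immediately after the nasal /n/, so it voices to [g]. /nirtarefonkoihx/ → nirtarefongoihx.
Rule 2 (pre-rhotic lowering): /i/ is a high vowel immediately before /r/, so it lowers to [e]. /nirtarefongoihx/ → nertarefongoihx.
Rule 3 (final cluster simplification): /x/ is the second consonant of a word-final cluster /hx/, so it deletes. /nertarefongoihx/ → nertarefongoih.

nertarefongoih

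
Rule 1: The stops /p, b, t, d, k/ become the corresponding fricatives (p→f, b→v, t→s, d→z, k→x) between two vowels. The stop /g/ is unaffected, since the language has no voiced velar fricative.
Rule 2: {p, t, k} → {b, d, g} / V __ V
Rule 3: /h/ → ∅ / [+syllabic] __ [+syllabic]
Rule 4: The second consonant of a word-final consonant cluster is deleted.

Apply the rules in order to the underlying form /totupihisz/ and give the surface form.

Rule 1 (intervocalic spirantization): /t/ is a stop between vowels /o/ and /u/, so it spirantizes to the fricative [s]. /p/ is a stop between vowels /u/ and /i/, so it spirantizes to the fricative [f]. /totupihisz/ → tosufihisz.
Rule 2 (intervocalic voicing): no segment meets the environment; /tosufihisz/ is unchanged.
Rule 3 (intervocalic h-deletion): /h/ occurs between vowels /i/ and /i/, so it deletes. /tosufihisz/ → tosufiisz.
Rule 4 (final cluster simplification): /z/ is the second consonant of a word-final cluster /sz/, so it deletes. /tosufiisz/ → tosufiis.

tosufiis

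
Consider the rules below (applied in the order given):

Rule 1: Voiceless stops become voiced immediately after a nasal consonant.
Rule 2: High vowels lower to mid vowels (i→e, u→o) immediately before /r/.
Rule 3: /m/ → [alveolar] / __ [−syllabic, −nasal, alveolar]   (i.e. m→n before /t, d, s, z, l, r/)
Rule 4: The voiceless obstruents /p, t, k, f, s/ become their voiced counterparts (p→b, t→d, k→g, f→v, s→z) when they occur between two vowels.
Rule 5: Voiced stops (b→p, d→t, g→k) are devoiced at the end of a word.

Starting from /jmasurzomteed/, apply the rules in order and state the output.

Rule 1 (post-nasal voicing): /t/ is a voiceless stop immediately after the nasal /m/, so it voices to [d]. /jmasurzomteed/ → jmasurzomdeed.
Rule 2 (pre-rhotic lowering): /u/ is a high vowel immediately before /r/, so it lowers to [o]. /jmasurzomdeed/ → jmasorzomdeed.
Rule 3 (nasal place assimilation): /m/ precedes the alveolar consonant /d/, so it assimilates in place to [n]. /jmasorzomdeed/ → jmasorzondeed.
Rule 4 (intervocalic voicing): /s/ is a voiceless obstruent between vowels /a/ and /o/, so it voices to [z]. /jmasorzondeed/ → jmazorzondeed.
Rule 5 (final devoicing): /d/ is a voiced stop in word-final position, so it devoices to [t]. /jmazorzondeed/ → jmazorzondeet.

jmazorzondeet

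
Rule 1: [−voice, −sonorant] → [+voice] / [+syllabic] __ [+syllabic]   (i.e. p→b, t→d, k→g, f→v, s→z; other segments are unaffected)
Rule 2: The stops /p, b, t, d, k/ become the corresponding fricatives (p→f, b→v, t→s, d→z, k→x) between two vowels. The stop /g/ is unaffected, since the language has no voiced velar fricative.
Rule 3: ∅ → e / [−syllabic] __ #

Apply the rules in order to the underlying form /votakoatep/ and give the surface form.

vozagoazepe

Rule 1 (intervocalic voicing): /t/ is a voiceless obstruent between vowels /o/ and /a/, so it voices to [d]. /k/ is a voiceless obstruent between vowels /a/ and /o/, so it voices to [g]. /t/ is a voiceless obstruent between vowels /a/ and /e/, so it voices to [d]. /votakoatep/ → vodagoadep.
Rule 2 (intervocalic spirantization): /d/ is a stop between vowels /o/ and /a/, so it spirantizes to the fricative [z]. /d/ is a stop between vowels /a/ and /e/, so it spirantizes to the fricative [z]. /vodagoadep/ → vozagoazep.
Rule 3 (final e-epenthesis): the form ends in the consonant /p/, so [e] is inserted word-finally. /vozagoazep/ → vozagoazepe.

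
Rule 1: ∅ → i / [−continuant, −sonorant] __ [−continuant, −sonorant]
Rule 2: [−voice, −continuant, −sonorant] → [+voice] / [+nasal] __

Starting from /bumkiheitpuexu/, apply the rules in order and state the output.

bumgiheitipuexu

Rule 1 (stop-cluster i-epenthesis): /t/ and /p/ form a stop–stop cluster, so [i] is inserted between them. /bumkiheitpuexu/ → bumkiheitipuexu.
Rule 2 (post-nasal voicing): /k/ is a voiceless stop immediately after the nasal /m/, so it voices to [g]. /bumkiheitipuexu/ → bumgiheitipuexu.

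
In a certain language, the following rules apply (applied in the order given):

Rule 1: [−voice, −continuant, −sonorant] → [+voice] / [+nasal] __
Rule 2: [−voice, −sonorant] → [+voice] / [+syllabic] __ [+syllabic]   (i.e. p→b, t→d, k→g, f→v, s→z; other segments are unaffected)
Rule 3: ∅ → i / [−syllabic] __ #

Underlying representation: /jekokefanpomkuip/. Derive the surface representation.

Rule 1 (post-nasal voicing): /p/ is a voiceless stop immediately after the nasal /n/, so it voices to [b]. /k/ is a voiceless stop immediately after the nasal /m/, so it voices to [g]. /jekokefanpomkuip/ → jekokefanbomguip.
Rule 2 (intervocalic voicing): /k/ is a voiceless obstruent between vowels /e/ and /o/, so it voices to [g]. /k/ is a voiceless obstruent between vowels /o/ and /e/, so it voices to [g]. /f/ is a voiceless obstruent between vowels /e/ and /a/, so it voices to [v]. /jekokefanbomguip/ → jegogevanbomguip.
Rule 3 (final i-epenthesis): the form ends in the consonant /p/, so [i] is inserted word-finally. /jegogevanbomguip/ → jegogevanbomguipi.

jegogevanbomguipi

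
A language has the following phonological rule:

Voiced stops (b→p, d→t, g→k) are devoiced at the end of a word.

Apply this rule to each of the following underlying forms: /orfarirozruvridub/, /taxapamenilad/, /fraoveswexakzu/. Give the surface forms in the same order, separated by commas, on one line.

orfarirozruvridup, taxapamenilat, fraoveswexakzu

/orfarirozruvridub/: /b/ is a voiced stop in word-final position, so it devoices to [p]. → [orfarirozruvridup].
/taxapamenilad/: /d/ is a voiced stop in word-final position, so it devoices to [t]. → [taxapamenilat].
/fraoveswexakzu/: the rule's environment is not met; surfaces unchanged as [fraoveswexakzu].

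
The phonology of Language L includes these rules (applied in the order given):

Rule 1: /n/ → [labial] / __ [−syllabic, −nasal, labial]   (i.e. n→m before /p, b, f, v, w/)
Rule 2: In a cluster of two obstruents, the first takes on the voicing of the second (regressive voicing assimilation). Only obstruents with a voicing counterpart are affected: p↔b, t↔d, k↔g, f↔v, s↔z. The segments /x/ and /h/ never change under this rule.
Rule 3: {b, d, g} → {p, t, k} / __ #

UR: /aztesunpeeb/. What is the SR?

astesumpeep

Rule 1 (nasal place assimilation): /n/ precedes the labial consonant /p/, so it assimilates in place to [m]. /aztesunpeeb/ → aztesumpeeb.
Rule 2 (regressive voicing assimilation): /z/ precedes the voiceless obstruent /t/, so it devoices to [s] by assimilation. /aztesumpeeb/ → astesumpeeb.
Rule 3 (final devoicing): /b/ is a voiced stop in word-final position, so it devoices to [p]. /astesumpeeb/ → astesumpeep.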